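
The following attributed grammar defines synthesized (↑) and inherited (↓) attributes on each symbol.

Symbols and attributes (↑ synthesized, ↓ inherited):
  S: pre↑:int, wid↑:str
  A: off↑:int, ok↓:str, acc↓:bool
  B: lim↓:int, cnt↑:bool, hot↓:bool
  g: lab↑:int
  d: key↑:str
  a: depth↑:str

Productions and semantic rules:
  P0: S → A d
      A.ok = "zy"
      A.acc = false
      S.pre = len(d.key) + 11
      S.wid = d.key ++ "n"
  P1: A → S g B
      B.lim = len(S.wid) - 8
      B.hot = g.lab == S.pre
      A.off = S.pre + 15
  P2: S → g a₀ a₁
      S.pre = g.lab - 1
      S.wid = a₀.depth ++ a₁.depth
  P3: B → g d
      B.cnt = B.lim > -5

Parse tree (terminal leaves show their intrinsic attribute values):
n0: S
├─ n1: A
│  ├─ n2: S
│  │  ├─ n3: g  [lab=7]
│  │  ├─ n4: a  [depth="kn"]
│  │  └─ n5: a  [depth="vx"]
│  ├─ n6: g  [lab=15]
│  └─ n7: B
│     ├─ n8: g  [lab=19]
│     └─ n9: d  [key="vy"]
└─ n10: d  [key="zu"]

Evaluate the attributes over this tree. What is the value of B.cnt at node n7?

1. n1.ok = "zy"  ["zy"]
2. n1.acc = false  [false]
3. n3.lab = 7  [terminal]
4. n4.depth = "kn"  [terminal]
5. n5.depth = "vx"  [terminal]
6. n2.pre = 6  [g.lab - 1]
7. n2.wid = "knvx"  [a₀.depth ++ a₁.depth]
8. n6.lab = 15  [terminal]
9. n7.lim = -4  [len(S.wid) - 8]
10. n7.hot = false  [g.lab == S.pre]
11. n8.lab = 19  [terminal]
12. n9.key = "vy"  [terminal]
13. n7.cnt = true  [B.lim > -5]
14. n1.off = 21  [S.pre + 15]
15. n10.key = "zu"  [terminal]
16. n0.pre = 13  [len(d.key) + 11]
17. n0.wid = "zun"  [d.key ++ "n"]

true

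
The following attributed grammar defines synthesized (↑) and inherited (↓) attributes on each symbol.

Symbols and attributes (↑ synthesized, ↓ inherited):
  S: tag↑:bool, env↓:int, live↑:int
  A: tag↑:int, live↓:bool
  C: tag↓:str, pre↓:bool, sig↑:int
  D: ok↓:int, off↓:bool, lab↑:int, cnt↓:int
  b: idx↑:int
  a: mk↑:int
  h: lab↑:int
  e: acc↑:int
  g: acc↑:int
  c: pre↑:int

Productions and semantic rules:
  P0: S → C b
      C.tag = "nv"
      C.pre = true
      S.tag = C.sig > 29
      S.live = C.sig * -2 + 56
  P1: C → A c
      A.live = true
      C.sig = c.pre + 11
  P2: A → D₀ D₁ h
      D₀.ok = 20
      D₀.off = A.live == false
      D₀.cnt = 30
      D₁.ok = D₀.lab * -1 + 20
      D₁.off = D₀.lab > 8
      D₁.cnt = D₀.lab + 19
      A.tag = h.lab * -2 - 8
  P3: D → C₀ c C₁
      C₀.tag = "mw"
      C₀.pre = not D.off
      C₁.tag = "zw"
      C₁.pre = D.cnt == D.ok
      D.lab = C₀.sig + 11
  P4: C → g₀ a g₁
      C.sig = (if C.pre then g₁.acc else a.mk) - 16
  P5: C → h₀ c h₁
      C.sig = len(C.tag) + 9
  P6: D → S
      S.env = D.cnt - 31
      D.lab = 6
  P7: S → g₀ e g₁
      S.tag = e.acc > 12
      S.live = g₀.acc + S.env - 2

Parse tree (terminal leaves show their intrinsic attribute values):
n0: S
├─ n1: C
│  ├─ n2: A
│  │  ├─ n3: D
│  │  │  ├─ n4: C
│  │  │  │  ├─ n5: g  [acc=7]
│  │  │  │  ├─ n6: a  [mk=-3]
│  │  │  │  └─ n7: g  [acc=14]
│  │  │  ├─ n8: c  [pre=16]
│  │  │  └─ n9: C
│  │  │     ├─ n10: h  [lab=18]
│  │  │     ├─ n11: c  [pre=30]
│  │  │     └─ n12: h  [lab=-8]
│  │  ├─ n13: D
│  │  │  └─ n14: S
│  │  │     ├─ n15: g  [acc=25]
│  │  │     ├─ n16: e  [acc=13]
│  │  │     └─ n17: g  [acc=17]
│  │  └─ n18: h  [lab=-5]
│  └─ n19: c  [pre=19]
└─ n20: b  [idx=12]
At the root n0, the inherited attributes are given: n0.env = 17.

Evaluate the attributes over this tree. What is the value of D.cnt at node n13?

1. n0.env = 17  [given at root]
2. n1.tag = "nv"  ["nv"]
3. n1.pre = true  [true]
4. n2.live = true  [true]
5. n3.ok = 20  [20]
6. n3.off = false  [A.live == false]
7. n3.cnt = 30  [30]
8. n4.tag = "mw"  ["mw"]
9. n4.pre = true  [not D.off]
10. n5.acc = 7  [terminal]
11. n6.mk = -3  [terminal]
12. n7.acc = 14  [terminal]
13. n4.sig = -2  [(if C.pre then g₁.acc else a.mk) - 16]
14. n8.pre = 16  [terminal]
15. n9.tag = "zw"  ["zw"]
16. n9.pre = false  [D.cnt == D.ok]
17. n10.lab = 18  [terminal]
18. n11.pre = 30  [terminal]
19. n12.lab = -8  [terminal]
20. n9.sig = 11  [len(C.tag) + 9]
21. n3.lab = 9  [C₀.sig + 11]
22. n13.ok = 11  [D₀.lab * -1 + 20]
23. n13.off = true  [D₀.lab > 8]
24. n13.cnt = 28  [D₀.lab + 19]
25. n14.env = -3  [D.cnt - 31]
26. n15.acc = 25  [terminal]
27. n16.acc = 13  [terminal]
28. n17.acc = 17  [terminal]
29. n14.tag = true  [e.acc > 12]
30. n14.live = 20  [g₀.acc + S.env - 2]
31. n13.lab = 6  [6]
32. n18.lab = -5  [terminal]
33. n2.tag = 2  [h.lab * -2 - 8]
34. n19.pre = 19  [terminal]
35. n1.sig = 30  [c.pre + 11]
36. n20.idx = 12  [terminal]
37. n0.tag = true  [C.sig > 29]
38. n0.live = -4  [C.sig * -2 + 56]

28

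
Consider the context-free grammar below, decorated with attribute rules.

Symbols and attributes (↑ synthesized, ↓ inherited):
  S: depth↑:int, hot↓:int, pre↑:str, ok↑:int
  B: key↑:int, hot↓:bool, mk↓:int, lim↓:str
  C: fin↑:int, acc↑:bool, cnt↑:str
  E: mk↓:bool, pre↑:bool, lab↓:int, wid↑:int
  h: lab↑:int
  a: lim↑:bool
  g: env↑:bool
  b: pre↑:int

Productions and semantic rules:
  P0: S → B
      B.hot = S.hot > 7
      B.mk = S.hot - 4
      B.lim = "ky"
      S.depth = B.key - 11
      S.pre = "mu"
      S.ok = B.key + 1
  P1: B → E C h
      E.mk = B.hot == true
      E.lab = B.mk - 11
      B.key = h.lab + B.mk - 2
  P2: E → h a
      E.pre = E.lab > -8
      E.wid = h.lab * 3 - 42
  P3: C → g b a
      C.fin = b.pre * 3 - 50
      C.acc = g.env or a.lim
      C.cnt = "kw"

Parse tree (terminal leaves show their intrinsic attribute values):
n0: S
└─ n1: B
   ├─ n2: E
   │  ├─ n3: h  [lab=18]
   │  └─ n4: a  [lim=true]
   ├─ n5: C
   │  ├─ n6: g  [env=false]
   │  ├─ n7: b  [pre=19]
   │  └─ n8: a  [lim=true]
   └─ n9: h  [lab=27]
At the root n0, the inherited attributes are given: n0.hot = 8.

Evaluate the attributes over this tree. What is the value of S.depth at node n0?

1. n0.hot = 8  [given at root]
2. n1.hot = true  [S.hot > 7]
3. n1.mk = 4  [S.hot - 4]
4. n1.lim = "ky"  ["ky"]
5. n2.mk = true  [B.hot == true]
6. n2.lab = -7  [B.mk - 11]
7. n3.lab = 18  [terminal]
8. n4.lim = true  [terminal]
9. n2.pre = true  [E.lab > -8]
10. n2.wid = 12  [h.lab * 3 - 42]
11. n6.env = false  [terminal]
12. n7.pre = 19  [terminal]
13. n8.lim = true  [terminal]
14. n5.fin = 7  [b.pre * 3 - 50]
15. n5.acc = true  [g.env or a.lim]
16. n5.cnt = "kw"  ["kw"]
17. n9.lab = 27  [terminal]
18. n1.key = 29  [h.lab + B.mk - 2]
19. n0.depth = 18  [B.key - 11]
20. n0.pre = "mu"  ["mu"]
21. n0.ok = 30  [B.key + 1]

18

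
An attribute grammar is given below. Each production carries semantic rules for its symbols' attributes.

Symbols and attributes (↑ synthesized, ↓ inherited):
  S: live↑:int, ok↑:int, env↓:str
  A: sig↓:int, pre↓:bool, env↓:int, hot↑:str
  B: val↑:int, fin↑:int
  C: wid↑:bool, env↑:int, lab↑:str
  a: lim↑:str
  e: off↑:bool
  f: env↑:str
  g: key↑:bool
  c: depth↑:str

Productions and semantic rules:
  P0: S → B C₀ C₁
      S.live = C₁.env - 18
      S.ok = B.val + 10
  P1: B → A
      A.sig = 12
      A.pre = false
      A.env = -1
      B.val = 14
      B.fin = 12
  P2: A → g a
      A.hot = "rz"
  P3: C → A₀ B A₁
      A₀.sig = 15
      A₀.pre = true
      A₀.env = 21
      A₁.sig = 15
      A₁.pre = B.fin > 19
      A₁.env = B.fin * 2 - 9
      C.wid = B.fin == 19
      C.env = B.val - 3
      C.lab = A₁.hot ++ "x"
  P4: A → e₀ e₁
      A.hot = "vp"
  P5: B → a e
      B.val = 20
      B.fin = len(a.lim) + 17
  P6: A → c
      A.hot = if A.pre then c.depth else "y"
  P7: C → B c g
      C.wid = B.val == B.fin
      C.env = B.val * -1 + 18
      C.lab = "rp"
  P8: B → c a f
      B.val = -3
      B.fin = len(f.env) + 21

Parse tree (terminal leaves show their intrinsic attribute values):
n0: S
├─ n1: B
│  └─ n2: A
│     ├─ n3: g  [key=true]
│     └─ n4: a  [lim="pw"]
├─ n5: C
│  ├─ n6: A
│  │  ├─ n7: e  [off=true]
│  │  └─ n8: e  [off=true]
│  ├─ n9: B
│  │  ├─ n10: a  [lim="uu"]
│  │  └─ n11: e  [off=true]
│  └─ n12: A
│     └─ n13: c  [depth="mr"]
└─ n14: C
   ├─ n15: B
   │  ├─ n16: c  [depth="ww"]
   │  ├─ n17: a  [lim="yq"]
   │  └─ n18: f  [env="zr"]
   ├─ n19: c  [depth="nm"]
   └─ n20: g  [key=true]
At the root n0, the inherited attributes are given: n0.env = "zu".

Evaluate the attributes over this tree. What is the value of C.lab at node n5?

1. n0.env = "zu"  [given at root]
2. n2.sig = 12  [12]
3. n2.pre = false  [false]
4. n2.env = -1  [-1]
5. n3.key = true  [terminal]
6. n4.lim = "pw"  [terminal]
7. n2.hot = "rz"  ["rz"]
8. n1.val = 14  [14]
9. n1.fin = 12  [12]
10. n6.sig = 15  [15]
11. n6.pre = true  [true]
12. n6.env = 21  [21]
13. n7.off = true  [terminal]
14. n8.off = true  [terminal]
15. n6.hot = "vp"  ["vp"]
16. n10.lim = "uu"  [terminal]
17. n11.off = true  [terminal]
18. n9.val = 20  [20]
19. n9.fin = 19  [len(a.lim) + 17]
20. n12.sig = 15  [15]
21. n12.pre = false  [B.fin > 19]
22. n12.env = 29  [B.fin * 2 - 9]
23. n13.depth = "mr"  [terminal]
24. n12.hot = "y"  [if A.pre then c.depth else "y"]
25. n5.wid = true  [B.fin == 19]
26. n5.env = 17  [B.val - 3]
27. n5.lab = "yx"  [A₁.hot ++ "x"]
28. n16.depth = "ww"  [terminal]
29. n17.lim = "yq"  [terminal]
30. n18.env = "zr"  [terminal]
31. n15.val = -3  [-3]
32. n15.fin = 23  [len(f.env) + 21]
33. n19.depth = "nm"  [terminal]
34. n20.key = true  [terminal]
35. n14.wid = false  [B.val == B.fin]
36. n14.env = 21  [B.val * -1 + 18]
37. n14.lab = "rp"  ["rp"]
38. n0.live = 3  [C₁.env - 18]
39. n0.ok = 24  [B.val + 10]

"yx"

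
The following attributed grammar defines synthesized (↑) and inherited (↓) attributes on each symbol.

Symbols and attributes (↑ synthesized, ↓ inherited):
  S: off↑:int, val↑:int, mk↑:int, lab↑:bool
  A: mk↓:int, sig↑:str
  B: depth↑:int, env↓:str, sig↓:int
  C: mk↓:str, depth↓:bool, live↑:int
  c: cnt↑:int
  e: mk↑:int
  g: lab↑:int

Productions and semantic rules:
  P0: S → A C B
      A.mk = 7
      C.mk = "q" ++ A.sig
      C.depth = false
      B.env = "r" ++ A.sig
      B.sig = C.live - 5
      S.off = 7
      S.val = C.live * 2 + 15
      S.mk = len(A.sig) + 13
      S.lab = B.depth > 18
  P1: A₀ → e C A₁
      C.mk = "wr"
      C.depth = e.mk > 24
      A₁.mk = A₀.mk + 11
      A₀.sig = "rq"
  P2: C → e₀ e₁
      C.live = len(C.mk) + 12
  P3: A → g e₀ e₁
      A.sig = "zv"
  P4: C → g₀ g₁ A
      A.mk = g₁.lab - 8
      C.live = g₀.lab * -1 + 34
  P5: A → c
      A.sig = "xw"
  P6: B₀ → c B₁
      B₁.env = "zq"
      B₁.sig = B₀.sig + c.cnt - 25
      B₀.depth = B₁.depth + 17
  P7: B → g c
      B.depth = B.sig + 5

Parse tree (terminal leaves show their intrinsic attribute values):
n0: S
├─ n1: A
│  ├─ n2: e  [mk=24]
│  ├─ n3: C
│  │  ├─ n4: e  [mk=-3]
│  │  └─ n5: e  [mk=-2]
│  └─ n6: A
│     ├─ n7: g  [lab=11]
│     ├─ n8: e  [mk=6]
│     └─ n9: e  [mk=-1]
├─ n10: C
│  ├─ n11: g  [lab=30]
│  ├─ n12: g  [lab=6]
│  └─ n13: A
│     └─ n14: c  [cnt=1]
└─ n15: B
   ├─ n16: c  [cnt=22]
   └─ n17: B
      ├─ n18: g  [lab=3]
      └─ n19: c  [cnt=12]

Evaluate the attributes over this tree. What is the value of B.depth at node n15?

18

1. n1.mk = 7  [7]
2. n2.mk = 24  [terminal]
3. n3.mk = "wr"  ["wr"]
4. n3.depth = false  [e.mk > 24]
5. n4.mk = -3  [terminal]
6. n5.mk = -2  [terminal]
7. n3.live = 14  [len(C.mk) + 12]
8. n6.mk = 18  [A₀.mk + 11]
9. n7.lab = 11  [terminal]
10. n8.mk = 6  [terminal]
11. n9.mk = -1  [terminal]
12. n6.sig = "zv"  ["zv"]
13. n1.sig = "rq"  ["rq"]
14. n10.mk = "qrq"  ["q" ++ A.sig]
15. n10.depth = false  [false]
16. n11.lab = 30  [terminal]
17. n12.lab = 6  [terminal]
18. n13.mk = -2  [g₁.lab - 8]
19. n14.cnt = 1  [terminal]
20. n13.sig = "xw"  ["xw"]
21. n10.live = 4  [g₀.lab * -1 + 34]
22. n15.env = "rrq"  ["r" ++ A.sig]
23. n15.sig = -1  [C.live - 5]
24. n16.cnt = 22  [terminal]
25. n17.env = "zq"  ["zq"]
26. n17.sig = -4  [B₀.sig + c.cnt - 25]
27. n18.lab = 3  [terminal]
28. n19.cnt = 12  [terminal]
29. n17.depth = 1  [B.sig + 5]
30. n15.depth = 18  [B₁.depth + 17]
31. n0.off = 7  [7]
32. n0.val = 23  [C.live * 2 + 15]
33. n0.mk = 15  [len(A.sig) + 13]
34. n0.lab = false  [B.depth > 18]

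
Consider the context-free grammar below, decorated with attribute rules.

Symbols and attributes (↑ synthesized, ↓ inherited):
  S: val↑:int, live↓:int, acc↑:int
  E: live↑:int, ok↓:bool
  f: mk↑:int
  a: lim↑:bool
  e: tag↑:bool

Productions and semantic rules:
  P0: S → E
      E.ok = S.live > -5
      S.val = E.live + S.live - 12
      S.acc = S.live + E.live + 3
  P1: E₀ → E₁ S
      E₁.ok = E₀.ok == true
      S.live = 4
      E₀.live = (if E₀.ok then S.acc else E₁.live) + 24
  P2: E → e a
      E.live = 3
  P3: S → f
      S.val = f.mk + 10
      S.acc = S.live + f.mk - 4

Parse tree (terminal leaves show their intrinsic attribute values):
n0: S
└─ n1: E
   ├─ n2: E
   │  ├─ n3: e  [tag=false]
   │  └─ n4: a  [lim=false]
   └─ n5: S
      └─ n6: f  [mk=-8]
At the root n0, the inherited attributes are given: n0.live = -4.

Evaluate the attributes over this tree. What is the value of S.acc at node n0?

1. n0.live = -4  [given at root]
2. n1.ok = true  [S.live > -5]
3. n2.ok = true  [E₀.ok == true]
4. n3.tag = false  [terminal]
5. n4.lim = false  [terminal]
6. n2.live = 3  [3]
7. n5.live = 4  [4]
8. n6.mk = -8  [terminal]
9. n5.val = 2  [f.mk + 10]
10. n5.acc = -8  [S.live + f.mk - 4]
11. n1.live = 16  [(if E₀.ok then S.acc else E₁.live) + 24]
12. n0.val = 0  [E.live + S.live - 12]
13. n0.acc = 15  [S.live + E.live + 3]

15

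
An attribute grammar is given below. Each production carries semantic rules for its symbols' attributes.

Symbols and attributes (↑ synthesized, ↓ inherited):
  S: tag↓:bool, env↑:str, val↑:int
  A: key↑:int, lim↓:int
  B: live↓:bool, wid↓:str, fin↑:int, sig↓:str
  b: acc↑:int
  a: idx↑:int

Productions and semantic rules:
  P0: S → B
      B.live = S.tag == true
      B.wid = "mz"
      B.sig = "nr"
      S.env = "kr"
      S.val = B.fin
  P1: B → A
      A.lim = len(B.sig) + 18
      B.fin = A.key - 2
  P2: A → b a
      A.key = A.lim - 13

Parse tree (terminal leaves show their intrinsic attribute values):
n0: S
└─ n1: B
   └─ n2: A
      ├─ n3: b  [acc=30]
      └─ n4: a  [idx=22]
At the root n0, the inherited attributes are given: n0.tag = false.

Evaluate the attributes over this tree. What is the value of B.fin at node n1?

1. n0.tag = false  [given at root]
2. n1.live = false  [S.tag == true]
3. n1.wid = "mz"  ["mz"]
4. n1.sig = "nr"  ["nr"]
5. n2.lim = 20  [len(B.sig) + 18]
6. n3.acc = 30  [terminal]
7. n4.idx = 22  [terminal]
8. n2.key = 7  [A.lim - 13]
9. n1.fin = 5  [A.key - 2]
10. n0.env = "kr"  ["kr"]
11. n0.val = 5  [B.fin]

5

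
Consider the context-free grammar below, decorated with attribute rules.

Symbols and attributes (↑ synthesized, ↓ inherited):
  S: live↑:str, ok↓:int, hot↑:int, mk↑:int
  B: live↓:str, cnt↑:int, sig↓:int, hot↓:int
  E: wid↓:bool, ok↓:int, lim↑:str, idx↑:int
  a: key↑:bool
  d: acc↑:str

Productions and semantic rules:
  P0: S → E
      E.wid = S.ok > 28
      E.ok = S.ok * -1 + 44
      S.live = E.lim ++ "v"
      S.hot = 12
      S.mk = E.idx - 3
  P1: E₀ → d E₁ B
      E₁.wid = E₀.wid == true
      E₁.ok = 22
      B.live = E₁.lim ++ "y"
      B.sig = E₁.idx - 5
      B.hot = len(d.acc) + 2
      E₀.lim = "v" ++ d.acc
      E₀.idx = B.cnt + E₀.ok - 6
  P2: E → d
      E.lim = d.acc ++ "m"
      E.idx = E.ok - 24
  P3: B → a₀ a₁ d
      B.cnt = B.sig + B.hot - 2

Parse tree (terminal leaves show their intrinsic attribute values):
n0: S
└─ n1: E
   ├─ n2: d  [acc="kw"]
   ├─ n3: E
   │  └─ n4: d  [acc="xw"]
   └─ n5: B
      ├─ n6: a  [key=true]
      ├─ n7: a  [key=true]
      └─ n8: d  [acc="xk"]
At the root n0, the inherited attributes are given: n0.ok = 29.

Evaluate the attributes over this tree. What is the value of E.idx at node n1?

4

1. n0.ok = 29  [given at root]
2. n1.wid = true  [S.ok > 28]
3. n1.ok = 15  [S.ok * -1 + 44]
4. n2.acc = "kw"  [terminal]
5. n3.wid = true  [E₀.wid == true]
6. n3.ok = 22  [22]
7. n4.acc = "xw"  [terminal]
8. n3.lim = "xwm"  [d.acc ++ "m"]
9. n3.idx = -2  [E.ok - 24]
10. n5.live = "xwmy"  [E₁.lim ++ "y"]
11. n5.sig = -7  [E₁.idx - 5]
12. n5.hot = 4  [len(d.acc) + 2]
13. n6.key = true  [terminal]
14. n7.key = true  [terminal]
15. n8.acc = "xk"  [terminal]
16. n5.cnt = -5  [B.sig + B.hot - 2]
17. n1.lim = "vkw"  ["v" ++ d.acc]
18. n1.idx = 4  [B.cnt + E₀.ok - 6]
19. n0.live = "vkwv"  [E.lim ++ "v"]
20. n0.hot = 12  [12]
21. n0.mk = 1  [E.idx - 3]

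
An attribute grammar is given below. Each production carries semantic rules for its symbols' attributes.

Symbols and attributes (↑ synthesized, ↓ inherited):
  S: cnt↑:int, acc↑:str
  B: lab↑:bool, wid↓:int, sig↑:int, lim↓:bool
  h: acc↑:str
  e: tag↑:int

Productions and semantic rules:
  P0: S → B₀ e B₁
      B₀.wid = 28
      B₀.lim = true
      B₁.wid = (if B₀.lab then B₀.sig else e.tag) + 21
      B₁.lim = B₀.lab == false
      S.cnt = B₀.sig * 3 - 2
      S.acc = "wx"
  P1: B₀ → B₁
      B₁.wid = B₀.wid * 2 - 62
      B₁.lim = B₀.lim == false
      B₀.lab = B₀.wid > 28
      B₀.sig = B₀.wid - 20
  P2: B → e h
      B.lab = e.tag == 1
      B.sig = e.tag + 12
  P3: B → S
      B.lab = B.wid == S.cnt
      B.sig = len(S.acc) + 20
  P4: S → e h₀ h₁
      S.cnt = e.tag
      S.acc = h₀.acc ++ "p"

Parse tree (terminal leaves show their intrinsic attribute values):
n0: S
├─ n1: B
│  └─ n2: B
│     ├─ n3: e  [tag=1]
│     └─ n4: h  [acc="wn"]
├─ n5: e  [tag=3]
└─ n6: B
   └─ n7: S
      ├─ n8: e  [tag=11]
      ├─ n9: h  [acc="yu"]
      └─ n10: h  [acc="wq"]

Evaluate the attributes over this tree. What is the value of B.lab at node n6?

false

1. n1.wid = 28  [28]
2. n1.lim = true  [true]
3. n2.wid = -6  [B₀.wid * 2 - 62]
4. n2.lim = false  [B₀.lim == false]
5. n3.tag = 1  [terminal]
6. n4.acc = "wn"  [terminal]
7. n2.lab = true  [e.tag == 1]
8. n2.sig = 13  [e.tag + 12]
9. n1.lab = false  [B₀.wid > 28]
10. n1.sig = 8  [B₀.wid - 20]
11. n5.tag = 3  [terminal]
12. n6.wid = 24  [(if B₀.lab then B₀.sig else e.tag) + 21]
13. n6.lim = true  [B₀.lab == false]
14. n8.tag = 11  [terminal]
15. n9.acc = "yu"  [terminal]
16. n10.acc = "wq"  [terminal]
17. n7.cnt = 11  [e.tag]
18. n7.acc = "yup"  [h₀.acc ++ "p"]
19. n6.lab = false  [B.wid == S.cnt]
20. n6.sig = 23  [len(S.acc) + 20]
21. n0.cnt = 22  [B₀.sig * 3 - 2]
22. n0.acc = "wx"  ["wx"]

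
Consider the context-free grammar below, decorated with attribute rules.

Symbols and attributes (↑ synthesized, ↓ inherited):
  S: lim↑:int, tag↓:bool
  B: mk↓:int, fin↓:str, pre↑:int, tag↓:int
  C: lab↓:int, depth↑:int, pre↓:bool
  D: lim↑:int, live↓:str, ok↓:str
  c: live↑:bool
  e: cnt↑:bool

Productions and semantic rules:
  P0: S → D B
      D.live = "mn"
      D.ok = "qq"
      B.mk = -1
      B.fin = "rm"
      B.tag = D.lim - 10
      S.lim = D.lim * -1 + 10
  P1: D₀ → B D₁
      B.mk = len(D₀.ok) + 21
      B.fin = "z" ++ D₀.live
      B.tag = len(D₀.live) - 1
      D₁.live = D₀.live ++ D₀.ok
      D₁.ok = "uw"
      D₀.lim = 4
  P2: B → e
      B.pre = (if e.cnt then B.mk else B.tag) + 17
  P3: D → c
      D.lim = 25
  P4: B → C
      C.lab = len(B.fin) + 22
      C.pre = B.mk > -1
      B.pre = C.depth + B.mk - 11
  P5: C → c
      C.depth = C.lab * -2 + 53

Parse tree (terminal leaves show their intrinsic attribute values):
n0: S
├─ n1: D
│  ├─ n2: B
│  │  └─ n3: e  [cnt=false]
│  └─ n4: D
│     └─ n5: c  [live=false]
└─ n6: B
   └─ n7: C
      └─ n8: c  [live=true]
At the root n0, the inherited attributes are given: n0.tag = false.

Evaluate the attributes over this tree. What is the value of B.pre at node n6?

1. n0.tag = false  [given at root]
2. n1.live = "mn"  ["mn"]
3. n1.ok = "qq"  ["qq"]
4. n2.mk = 23  [len(D₀.ok) + 21]
5. n2.fin = "zmn"  ["z" ++ D₀.live]
6. n2.tag = 1  [len(D₀.live) - 1]
7. n3.cnt = false  [terminal]
8. n2.pre = 18  [(if e.cnt then B.mk else B.tag) + 17]
9. n4.live = "mnqq"  [D₀.live ++ D₀.ok]
10. n4.ok = "uw"  ["uw"]
11. n5.live = false  [terminal]
12. n4.lim = 25  [25]
13. n1.lim = 4  [4]
14. n6.mk = -1  [-1]
15. n6.fin = "rm"  ["rm"]
16. n6.tag = -6  [D.lim - 10]
17. n7.lab = 24  [len(B.fin) + 22]
18. n7.pre = false  [B.mk > -1]
19. n8.live = true  [terminal]
20. n7.depth = 5  [C.lab * -2 + 53]
21. n6.pre = -7  [C.depth + B.mk - 11]
22. n0.lim = 6  [D.lim * -1 + 10]

-7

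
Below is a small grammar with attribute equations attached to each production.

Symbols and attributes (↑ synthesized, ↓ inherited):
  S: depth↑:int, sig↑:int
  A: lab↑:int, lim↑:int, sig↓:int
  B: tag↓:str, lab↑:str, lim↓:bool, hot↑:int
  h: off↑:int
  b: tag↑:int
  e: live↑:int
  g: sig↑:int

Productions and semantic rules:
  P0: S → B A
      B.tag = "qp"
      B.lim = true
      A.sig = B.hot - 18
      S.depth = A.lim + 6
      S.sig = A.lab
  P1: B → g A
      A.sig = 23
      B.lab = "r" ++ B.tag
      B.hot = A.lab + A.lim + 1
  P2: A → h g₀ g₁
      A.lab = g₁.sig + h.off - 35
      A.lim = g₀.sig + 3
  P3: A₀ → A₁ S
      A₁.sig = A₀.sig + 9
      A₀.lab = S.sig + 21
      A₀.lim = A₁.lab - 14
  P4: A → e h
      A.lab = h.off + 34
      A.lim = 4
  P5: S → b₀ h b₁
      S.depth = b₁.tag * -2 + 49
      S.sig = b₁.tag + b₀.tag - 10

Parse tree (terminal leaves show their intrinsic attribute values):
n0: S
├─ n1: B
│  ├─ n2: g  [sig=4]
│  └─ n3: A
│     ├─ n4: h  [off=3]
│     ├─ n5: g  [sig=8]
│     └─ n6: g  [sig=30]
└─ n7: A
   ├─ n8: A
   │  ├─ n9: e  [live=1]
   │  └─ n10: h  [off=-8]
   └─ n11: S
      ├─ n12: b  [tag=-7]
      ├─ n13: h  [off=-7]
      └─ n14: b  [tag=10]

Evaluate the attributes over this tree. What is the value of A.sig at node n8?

1. n1.tag = "qp"  ["qp"]
2. n1.lim = true  [true]
3. n2.sig = 4  [terminal]
4. n3.sig = 23  [23]
5. n4.off = 3  [terminal]
6. n5.sig = 8  [terminal]
7. n6.sig = 30  [terminal]
8. n3.lab = -2  [g₁.sig + h.off - 35]
9. n3.lim = 11  [g₀.sig + 3]
10. n1.lab = "rqp"  ["r" ++ B.tag]
11. n1.hot = 10  [A.lab + A.lim + 1]
12. n7.sig = -8  [B.hot - 18]
13. n8.sig = 1  [A₀.sig + 9]
14. n9.live = 1  [terminal]
15. n10.off = -8  [terminal]
16. n8.lab = 26  [h.off + 34]
17. n8.lim = 4  [4]
18. n12.tag = -7  [terminal]
19. n13.off = -7  [terminal]
20. n14.tag = 10  [terminal]
21. n11.depth = 29  [b₁.tag * -2 + 49]
22. n11.sig = -7  [b₁.tag + b₀.tag - 10]
23. n7.lab = 14  [S.sig + 21]
24. n7.lim = 12  [A₁.lab - 14]
25. n0.depth = 18  [A.lim + 6]
26. n0.sig = 14  [A.lab]

1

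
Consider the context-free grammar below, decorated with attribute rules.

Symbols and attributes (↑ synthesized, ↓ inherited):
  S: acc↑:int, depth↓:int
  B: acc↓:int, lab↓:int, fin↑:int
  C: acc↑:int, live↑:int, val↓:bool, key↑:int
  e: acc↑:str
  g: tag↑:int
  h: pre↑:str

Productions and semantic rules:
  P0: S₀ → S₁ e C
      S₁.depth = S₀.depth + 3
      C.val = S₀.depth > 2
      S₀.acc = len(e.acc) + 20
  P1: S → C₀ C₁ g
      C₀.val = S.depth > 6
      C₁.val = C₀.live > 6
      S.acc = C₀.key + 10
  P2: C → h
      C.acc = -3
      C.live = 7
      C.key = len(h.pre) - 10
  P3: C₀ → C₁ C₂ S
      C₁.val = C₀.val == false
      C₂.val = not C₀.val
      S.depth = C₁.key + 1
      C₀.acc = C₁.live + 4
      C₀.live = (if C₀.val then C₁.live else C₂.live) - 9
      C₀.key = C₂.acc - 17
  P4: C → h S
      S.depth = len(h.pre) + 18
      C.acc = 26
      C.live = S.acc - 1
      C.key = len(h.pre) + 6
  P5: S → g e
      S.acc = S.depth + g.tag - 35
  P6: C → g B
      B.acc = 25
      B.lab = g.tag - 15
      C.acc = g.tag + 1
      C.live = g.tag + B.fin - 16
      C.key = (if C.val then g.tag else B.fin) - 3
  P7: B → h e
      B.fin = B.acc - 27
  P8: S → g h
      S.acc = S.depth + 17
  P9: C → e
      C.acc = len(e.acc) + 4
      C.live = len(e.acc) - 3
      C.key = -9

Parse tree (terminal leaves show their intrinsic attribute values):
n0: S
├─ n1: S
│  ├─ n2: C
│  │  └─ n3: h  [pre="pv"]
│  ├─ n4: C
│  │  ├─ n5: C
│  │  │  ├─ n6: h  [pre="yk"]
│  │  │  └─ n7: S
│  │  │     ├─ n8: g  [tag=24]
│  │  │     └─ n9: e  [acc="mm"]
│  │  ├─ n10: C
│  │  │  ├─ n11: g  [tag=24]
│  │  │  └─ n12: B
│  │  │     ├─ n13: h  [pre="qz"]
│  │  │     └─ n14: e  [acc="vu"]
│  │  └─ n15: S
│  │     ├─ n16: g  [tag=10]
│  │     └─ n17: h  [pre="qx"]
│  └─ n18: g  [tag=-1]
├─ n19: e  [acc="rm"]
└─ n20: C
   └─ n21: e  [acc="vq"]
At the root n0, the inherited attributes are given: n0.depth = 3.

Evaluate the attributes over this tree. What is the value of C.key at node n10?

1. n0.depth = 3  [given at root]
2. n1.depth = 6  [S₀.depth + 3]
3. n2.val = false  [S.depth > 6]
4. n3.pre = "pv"  [terminal]
5. n2.acc = -3  [-3]
6. n2.live = 7  [7]
7. n2.key = -8  [len(h.pre) - 10]
8. n4.val = true  [C₀.live > 6]
9. n5.val = false  [C₀.val == false]
10. n6.pre = "yk"  [terminal]
11. n7.depth = 20  [len(h.pre) + 18]
12. n8.tag = 24  [terminal]
13. n9.acc = "mm"  [terminal]
14. n7.acc = 9  [S.depth + g.tag - 35]
15. n5.acc = 26  [26]
16. n5.live = 8  [S.acc - 1]
17. n5.key = 8  [len(h.pre) + 6]
18. n10.val = false  [not C₀.val]
19. n11.tag = 24  [terminal]
20. n12.acc = 25  [25]
21. n12.lab = 9  [g.tag - 15]
22. n13.pre = "qz"  [terminal]
23. n14.acc = "vu"  [terminal]
24. n12.fin = -2  [B.acc - 27]
25. n10.acc = 25  [g.tag + 1]
26. n10.live = 6  [g.tag + B.fin - 16]
27. n10.key = -5  [(if C.val then g.tag else B.fin) - 3]
28. n15.depth = 9  [C₁.key + 1]
29. n16.tag = 10  [terminal]
30. n17.pre = "qx"  [terminal]
31. n15.acc = 26  [S.depth + 17]
32. n4.acc = 12  [C₁.live + 4]
33. n4.live = -1  [(if C₀.val then C₁.live else C₂.live) - 9]
34. n4.key = 8  [C₂.acc - 17]
35. n18.tag = -1  [terminal]
36. n1.acc = 2  [C₀.key + 10]
37. n19.acc = "rm"  [terminal]
38. n20.val = true  [S₀.depth > 2]
39. n21.acc = "vq"  [terminal]
40. n20.acc = 6  [len(e.acc) + 4]
41. n20.live = -1  [len(e.acc) - 3]
42. n20.key = -9  [-9]
43. n0.acc = 22  [len(e.acc) + 20]

-5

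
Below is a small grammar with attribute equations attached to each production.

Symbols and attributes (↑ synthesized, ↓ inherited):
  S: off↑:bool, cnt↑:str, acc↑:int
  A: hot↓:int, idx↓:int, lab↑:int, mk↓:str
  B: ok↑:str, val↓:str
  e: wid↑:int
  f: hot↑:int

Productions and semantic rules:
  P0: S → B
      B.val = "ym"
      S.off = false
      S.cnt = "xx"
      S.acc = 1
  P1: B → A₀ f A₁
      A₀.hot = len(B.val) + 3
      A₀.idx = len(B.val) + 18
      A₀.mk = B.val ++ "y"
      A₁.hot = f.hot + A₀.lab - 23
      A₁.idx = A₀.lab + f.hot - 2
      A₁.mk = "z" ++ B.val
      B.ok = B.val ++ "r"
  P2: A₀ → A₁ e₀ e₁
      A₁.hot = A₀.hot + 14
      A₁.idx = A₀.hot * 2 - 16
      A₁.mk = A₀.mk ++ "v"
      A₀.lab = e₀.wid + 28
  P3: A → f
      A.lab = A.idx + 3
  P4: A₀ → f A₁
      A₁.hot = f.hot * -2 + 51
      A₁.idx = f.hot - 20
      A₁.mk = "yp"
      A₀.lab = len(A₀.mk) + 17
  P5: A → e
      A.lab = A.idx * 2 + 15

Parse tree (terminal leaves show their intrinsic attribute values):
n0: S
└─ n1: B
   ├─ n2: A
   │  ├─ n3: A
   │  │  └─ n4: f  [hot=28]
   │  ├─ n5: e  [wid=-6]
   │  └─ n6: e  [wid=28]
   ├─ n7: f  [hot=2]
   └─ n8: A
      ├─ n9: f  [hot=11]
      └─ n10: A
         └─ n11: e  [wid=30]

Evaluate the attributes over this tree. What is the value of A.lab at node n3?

1. n1.val = "ym"  ["ym"]
2. n2.hot = 5  [len(B.val) + 3]
3. n2.idx = 20  [len(B.val) + 18]
4. n2.mk = "ymy"  [B.val ++ "y"]
5. n3.hot = 19  [A₀.hot + 14]
6. n3.idx = -6  [A₀.hot * 2 - 16]
7. n3.mk = "ymyv"  [A₀.mk ++ "v"]
8. n4.hot = 28  [terminal]
9. n3.lab = -3  [A.idx + 3]
10. n5.wid = -6  [terminal]
11. n6.wid = 28  [terminal]
12. n2.lab = 22  [e₀.wid + 28]
13. n7.hot = 2  [terminal]
14. n8.hot = 1  [f.hot + A₀.lab - 23]
15. n8.idx = 22  [A₀.lab + f.hot - 2]
16. n8.mk = "zym"  ["z" ++ B.val]
17. n9.hot = 11  [terminal]
18. n10.hot = 29  [f.hot * -2 + 51]
19. n10.idx = -9  [f.hot - 20]
20. n10.mk = "yp"  ["yp"]
21. n11.wid = 30  [terminal]
22. n10.lab = -3  [A.idx * 2 + 15]
23. n8.lab = 20  [len(A₀.mk) + 17]
24. n1.ok = "ymr"  [B.val ++ "r"]
25. n0.off = false  [false]
26. n0.cnt = "xx"  ["xx"]
27. n0.acc = 1  [1]

-3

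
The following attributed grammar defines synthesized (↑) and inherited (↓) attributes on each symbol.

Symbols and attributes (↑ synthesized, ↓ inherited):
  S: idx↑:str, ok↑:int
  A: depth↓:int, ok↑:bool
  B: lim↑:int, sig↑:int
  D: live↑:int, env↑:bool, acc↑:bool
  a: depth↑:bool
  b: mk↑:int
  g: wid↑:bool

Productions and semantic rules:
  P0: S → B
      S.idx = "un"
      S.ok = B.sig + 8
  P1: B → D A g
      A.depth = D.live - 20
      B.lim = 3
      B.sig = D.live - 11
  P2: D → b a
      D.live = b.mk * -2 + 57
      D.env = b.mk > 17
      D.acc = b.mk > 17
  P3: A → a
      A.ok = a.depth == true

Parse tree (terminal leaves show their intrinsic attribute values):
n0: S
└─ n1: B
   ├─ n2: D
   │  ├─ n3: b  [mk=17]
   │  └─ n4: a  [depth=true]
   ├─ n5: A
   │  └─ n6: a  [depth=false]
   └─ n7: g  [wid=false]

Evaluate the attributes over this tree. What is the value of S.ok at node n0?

20

1. n3.mk = 17  [terminal]
2. n4.depth = true  [terminal]
3. n2.live = 23  [b.mk * -2 + 57]
4. n2.env = false  [b.mk > 17]
5. n2.acc = false  [b.mk > 17]
6. n5.depth = 3  [D.live - 20]
7. n6.depth = false  [terminal]
8. n5.ok = false  [a.depth == true]
9. n7.wid = false  [terminal]
10. n1.lim = 3  [3]
11. n1.sig = 12  [D.live - 11]
12. n0.idx = "un"  ["un"]
13. n0.ok = 20  [B.sig + 8]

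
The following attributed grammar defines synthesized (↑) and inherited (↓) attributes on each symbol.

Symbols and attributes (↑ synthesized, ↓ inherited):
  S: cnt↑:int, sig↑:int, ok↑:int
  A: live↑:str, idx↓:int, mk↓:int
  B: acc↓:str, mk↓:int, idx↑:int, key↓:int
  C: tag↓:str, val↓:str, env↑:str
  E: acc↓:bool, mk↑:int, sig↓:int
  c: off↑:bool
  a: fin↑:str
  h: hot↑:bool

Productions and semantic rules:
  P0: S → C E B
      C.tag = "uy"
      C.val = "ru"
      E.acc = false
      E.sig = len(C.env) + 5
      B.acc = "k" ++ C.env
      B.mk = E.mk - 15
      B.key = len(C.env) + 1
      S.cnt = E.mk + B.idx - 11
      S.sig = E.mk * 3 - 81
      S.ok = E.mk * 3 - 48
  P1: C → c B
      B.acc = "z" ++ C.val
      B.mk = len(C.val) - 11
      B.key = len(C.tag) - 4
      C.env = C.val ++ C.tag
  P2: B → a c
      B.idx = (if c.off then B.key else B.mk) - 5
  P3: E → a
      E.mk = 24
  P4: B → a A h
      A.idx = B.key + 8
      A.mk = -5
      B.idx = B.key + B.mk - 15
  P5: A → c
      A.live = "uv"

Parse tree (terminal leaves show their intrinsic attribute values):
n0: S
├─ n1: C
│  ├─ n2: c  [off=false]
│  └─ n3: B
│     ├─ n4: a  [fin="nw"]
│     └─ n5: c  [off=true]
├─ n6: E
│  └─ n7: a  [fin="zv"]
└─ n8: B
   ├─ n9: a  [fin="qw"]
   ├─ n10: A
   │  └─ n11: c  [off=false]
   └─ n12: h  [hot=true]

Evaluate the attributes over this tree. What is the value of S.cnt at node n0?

12

1. n1.tag = "uy"  ["uy"]
2. n1.val = "ru"  ["ru"]
3. n2.off = false  [terminal]
4. n3.acc = "zru"  ["z" ++ C.val]
5. n3.mk = -9  [len(C.val) - 11]
6. n3.key = -2  [len(C.tag) - 4]
7. n4.fin = "nw"  [terminal]
8. n5.off = true  [terminal]
9. n3.idx = -7  [(if c.off then B.key else B.mk) - 5]
10. n1.env = "ruuy"  [C.val ++ C.tag]
11. n6.acc = false  [false]
12. n6.sig = 9  [len(C.env) + 5]
13. n7.fin = "zv"  [terminal]
14. n6.mk = 24  [24]
15. n8.acc = "kruuy"  ["k" ++ C.env]
16. n8.mk = 9  [E.mk - 15]
17. n8.key = 5  [len(C.env) + 1]
18. n9.fin = "qw"  [terminal]
19. n10.idx = 13  [B.key + 8]
20. n10.mk = -5  [-5]
21. n11.off = false  [terminal]
22. n10.live = "uv"  ["uv"]
23. n12.hot = true  [terminal]
24. n8.idx = -1  [B.key + B.mk - 15]
25. n0.cnt = 12  [E.mk + B.idx - 11]
26. n0.sig = -9  [E.mk * 3 - 81]
27. n0.ok = 24  [E.mk * 3 - 48]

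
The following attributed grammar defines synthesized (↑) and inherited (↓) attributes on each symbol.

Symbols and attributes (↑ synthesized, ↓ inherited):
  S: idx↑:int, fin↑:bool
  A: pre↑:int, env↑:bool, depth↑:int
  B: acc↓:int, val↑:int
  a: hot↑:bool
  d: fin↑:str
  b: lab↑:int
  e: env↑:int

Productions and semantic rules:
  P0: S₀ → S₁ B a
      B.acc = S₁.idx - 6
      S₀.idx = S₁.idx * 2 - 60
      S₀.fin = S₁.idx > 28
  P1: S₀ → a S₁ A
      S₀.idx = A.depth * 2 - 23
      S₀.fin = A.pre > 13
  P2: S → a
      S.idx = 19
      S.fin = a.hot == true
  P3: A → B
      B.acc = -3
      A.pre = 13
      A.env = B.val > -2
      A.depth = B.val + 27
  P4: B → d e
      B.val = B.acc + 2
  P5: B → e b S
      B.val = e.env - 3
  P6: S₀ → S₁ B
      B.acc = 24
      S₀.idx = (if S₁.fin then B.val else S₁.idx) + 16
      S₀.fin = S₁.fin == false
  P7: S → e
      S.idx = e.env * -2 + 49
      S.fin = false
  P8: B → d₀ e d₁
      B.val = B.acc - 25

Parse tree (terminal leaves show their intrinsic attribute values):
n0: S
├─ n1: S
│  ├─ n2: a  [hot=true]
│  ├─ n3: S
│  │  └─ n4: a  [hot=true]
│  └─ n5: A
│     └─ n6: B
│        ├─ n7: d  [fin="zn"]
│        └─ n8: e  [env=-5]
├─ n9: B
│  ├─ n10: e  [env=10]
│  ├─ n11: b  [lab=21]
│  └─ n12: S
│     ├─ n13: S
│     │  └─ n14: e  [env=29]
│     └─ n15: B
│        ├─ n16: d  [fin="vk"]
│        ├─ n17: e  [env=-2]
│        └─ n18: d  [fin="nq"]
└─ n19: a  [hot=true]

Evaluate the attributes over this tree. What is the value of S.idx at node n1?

1. n2.hot = true  [terminal]
2. n4.hot = true  [terminal]
3. n3.idx = 19  [19]
4. n3.fin = true  [a.hot == true]
5. n6.acc = -3  [-3]
6. n7.fin = "zn"  [terminal]
7. n8.env = -5  [terminal]
8. n6.val = -1  [B.acc + 2]
9. n5.pre = 13  [13]
10. n5.env = true  [B.val > -2]
11. n5.depth = 26  [B.val + 27]
12. n1.idx = 29  [A.depth * 2 - 23]
13. n1.fin = false  [A.pre > 13]
14. n9.acc = 23  [S₁.idx - 6]
15. n10.env = 10  [terminal]
16. n11.lab = 21  [terminal]
17. n14.env = 29  [terminal]
18. n13.idx = -9  [e.env * -2 + 49]
19. n13.fin = false  [false]
20. n15.acc = 24  [24]
21. n16.fin = "vk"  [terminal]
22. n17.env = -2  [terminal]
23. n18.fin = "nq"  [terminal]
24. n15.val = -1  [B.acc - 25]
25. n12.idx = 7  [(if S₁.fin then B.val else S₁.idx) + 16]
26. n12.fin = true  [S₁.fin == false]
27. n9.val = 7  [e.env - 3]
28. n19.hot = true  [terminal]
29. n0.idx = -2  [S₁.idx * 2 - 60]
30. n0.fin = true  [S₁.idx > 28]

29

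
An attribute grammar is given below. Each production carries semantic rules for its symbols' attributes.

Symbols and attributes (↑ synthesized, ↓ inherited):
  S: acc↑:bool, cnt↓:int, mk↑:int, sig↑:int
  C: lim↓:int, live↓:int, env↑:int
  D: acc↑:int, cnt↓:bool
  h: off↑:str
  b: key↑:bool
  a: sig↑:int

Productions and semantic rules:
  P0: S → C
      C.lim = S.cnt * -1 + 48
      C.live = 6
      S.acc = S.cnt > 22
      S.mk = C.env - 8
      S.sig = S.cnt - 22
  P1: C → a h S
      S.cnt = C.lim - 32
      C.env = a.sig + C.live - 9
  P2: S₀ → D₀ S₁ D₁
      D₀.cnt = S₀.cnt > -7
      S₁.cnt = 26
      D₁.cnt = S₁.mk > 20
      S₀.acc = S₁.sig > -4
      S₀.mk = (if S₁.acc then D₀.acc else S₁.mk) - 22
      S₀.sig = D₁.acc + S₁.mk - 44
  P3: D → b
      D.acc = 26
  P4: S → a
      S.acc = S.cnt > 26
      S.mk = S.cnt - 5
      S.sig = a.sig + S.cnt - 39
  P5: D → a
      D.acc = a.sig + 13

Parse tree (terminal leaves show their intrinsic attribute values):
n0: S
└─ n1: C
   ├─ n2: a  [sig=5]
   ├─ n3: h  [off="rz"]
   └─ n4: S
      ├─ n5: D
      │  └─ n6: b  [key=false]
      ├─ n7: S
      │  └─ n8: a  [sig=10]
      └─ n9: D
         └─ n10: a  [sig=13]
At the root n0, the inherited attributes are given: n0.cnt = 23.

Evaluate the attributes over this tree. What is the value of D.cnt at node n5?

false

1. n0.cnt = 23  [given at root]
2. n1.lim = 25  [S.cnt * -1 + 48]
3. n1.live = 6  [6]
4. n2.sig = 5  [terminal]
5. n3.off = "rz"  [terminal]
6. n4.cnt = -7  [C.lim - 32]
7. n5.cnt = false  [S₀.cnt > -7]
8. n6.key = false  [terminal]
9. n5.acc = 26  [26]
10. n7.cnt = 26  [26]
11. n8.sig = 10  [terminal]
12. n7.acc = false  [S.cnt > 26]
13. n7.mk = 21  [S.cnt - 5]
14. n7.sig = -3  [a.sig + S.cnt - 39]
15. n9.cnt = true  [S₁.mk > 20]
16. n10.sig = 13  [terminal]
17. n9.acc = 26  [a.sig + 13]
18. n4.acc = true  [S₁.sig > -4]
19. n4.mk = -1  [(if S₁.acc then D₀.acc else S₁.mk) - 22]
20. n4.sig = 3  [D₁.acc + S₁.mk - 44]
21. n1.env = 2  [a.sig + C.live - 9]
22. n0.acc = true  [S.cnt > 22]
23. n0.mk = -6  [C.env - 8]
24. n0.sig = 1  [S.cnt - 22]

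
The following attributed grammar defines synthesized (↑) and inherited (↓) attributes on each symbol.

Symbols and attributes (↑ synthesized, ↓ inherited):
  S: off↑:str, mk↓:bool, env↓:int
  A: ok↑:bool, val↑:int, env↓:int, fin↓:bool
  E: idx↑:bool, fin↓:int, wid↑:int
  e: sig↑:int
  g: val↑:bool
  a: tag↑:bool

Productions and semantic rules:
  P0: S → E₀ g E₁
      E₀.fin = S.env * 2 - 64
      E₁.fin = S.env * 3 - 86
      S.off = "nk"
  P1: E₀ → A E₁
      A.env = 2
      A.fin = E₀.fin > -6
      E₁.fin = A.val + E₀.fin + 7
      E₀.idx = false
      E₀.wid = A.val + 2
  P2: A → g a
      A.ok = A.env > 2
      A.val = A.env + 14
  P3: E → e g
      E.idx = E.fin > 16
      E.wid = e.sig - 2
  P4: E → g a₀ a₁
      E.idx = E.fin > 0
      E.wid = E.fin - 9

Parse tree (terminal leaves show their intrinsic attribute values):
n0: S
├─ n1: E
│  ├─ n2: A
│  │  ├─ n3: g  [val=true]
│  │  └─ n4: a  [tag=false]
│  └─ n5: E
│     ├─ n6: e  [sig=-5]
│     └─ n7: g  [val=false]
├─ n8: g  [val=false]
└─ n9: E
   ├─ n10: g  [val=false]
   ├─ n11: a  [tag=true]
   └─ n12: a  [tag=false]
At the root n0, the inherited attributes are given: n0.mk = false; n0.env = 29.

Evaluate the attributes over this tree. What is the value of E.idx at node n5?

1. n0.mk = false  [given at root]
2. n0.env = 29  [given at root]
3. n1.fin = -6  [S.env * 2 - 64]
4. n2.env = 2  [2]
5. n2.fin = false  [E₀.fin > -6]
6. n3.val = true  [terminal]
7. n4.tag = false  [terminal]
8. n2.ok = false  [A.env > 2]
9. n2.val = 16  [A.env + 14]
10. n5.fin = 17  [A.val + E₀.fin + 7]
11. n6.sig = -5  [terminal]
12. n7.val = false  [terminal]
13. n5.idx = true  [E.fin > 16]
14. n5.wid = -7  [e.sig - 2]
15. n1.idx = false  [false]
16. n1.wid = 18  [A.val + 2]
17. n8.val = false  [terminal]
18. n9.fin = 1  [S.env * 3 - 86]
19. n10.val = false  [terminal]
20. n11.tag = true  [terminal]
21. n12.tag = false  [terminal]
22. n9.idx = true  [E.fin > 0]
23. n9.wid = -8  [E.fin - 9]
24. n0.off = "nk"  ["nk"]

true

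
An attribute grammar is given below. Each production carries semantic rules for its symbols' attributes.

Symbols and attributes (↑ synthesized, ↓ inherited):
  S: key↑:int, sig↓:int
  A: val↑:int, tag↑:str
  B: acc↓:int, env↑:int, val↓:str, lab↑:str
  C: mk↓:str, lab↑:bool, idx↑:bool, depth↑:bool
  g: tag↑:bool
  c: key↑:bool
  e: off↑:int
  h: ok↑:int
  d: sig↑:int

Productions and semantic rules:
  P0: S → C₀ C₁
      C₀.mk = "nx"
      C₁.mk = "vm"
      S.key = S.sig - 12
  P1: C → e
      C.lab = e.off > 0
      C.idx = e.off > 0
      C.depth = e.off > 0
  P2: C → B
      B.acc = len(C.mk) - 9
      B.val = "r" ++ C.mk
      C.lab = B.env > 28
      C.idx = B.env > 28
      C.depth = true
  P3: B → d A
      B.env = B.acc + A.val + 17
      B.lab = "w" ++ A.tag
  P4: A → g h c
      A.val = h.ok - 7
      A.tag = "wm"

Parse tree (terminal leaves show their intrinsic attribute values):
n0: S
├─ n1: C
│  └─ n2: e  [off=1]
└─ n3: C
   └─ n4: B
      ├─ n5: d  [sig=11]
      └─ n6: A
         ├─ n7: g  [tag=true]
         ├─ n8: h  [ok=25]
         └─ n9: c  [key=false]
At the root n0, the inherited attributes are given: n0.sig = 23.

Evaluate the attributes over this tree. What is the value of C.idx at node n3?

1. n0.sig = 23  [given at root]
2. n1.mk = "nx"  ["nx"]
3. n2.off = 1  [terminal]
4. n1.lab = true  [e.off > 0]
5. n1.idx = true  [e.off > 0]
6. n1.depth = true  [e.off > 0]
7. n3.mk = "vm"  ["vm"]
8. n4.acc = -7  [len(C.mk) - 9]
9. n4.val = "rvm"  ["r" ++ C.mk]
10. n5.sig = 11  [terminal]
11. n7.tag = true  [terminal]
12. n8.ok = 25  [terminal]
13. n9.key = false  [terminal]
14. n6.val = 18  [h.ok - 7]
15. n6.tag = "wm"  ["wm"]
16. n4.env = 28  [B.acc + A.val + 17]
17. n4.lab = "wwm"  ["w" ++ A.tag]
18. n3.lab = false  [B.env > 28]
19. n3.idx = false  [B.env > 28]
20. n3.depth = true  [true]
21. n0.key = 11  [S.sig - 12]

false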